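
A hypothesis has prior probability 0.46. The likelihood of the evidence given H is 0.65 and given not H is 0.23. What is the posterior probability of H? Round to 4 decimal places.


Using Bayes' theorem:
P(E) = 0.46 * 0.65 + 0.54 * 0.23
P(E) = 0.4232
P(H|E) = (0.46 * 0.65) / 0.4232 = 0.7065

0.7065


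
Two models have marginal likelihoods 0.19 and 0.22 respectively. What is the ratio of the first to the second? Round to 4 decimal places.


Evidence ratio = 0.19 / 0.22
= 0.8636

0.8636


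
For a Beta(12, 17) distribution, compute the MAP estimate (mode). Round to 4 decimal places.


MAP = mode = (a-1)/(a+b-2)
= (12-1)/(12+17-2)
= 11/27 = 0.4074

0.4074


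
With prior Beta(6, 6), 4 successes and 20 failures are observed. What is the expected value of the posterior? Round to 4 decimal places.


Posterior = Beta(10, 26)
E[theta] = alpha/(alpha+beta)
= 10/36 = 0.2778

0.2778


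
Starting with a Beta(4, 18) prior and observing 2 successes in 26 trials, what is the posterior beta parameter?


Posterior beta = prior beta + failures
Failures = 26 - 2 = 24
beta_post = 18 + 24 = 42

42


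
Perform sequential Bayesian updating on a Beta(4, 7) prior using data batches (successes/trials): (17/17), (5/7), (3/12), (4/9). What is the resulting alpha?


Accumulate successes: 29
Posterior alpha = prior alpha + sum of successes
= 4 + 29 = 33

33


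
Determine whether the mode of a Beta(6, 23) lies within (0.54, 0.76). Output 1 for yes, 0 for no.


First find the mode: (a-1)/(a+b-2) = 0.1852
Is 0.1852 in (0.54, 0.76)? 0

0


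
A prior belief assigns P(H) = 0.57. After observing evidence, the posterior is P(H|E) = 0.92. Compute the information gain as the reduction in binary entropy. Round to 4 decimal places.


H(prior) = -0.57*log2(0.57) - 0.43*log2(0.43)
= 0.9858
H(post) = -0.92*log2(0.92) - 0.08*log2(0.08)
= 0.4022
IG = 0.9858 - 0.4022 = 0.5836

0.5836


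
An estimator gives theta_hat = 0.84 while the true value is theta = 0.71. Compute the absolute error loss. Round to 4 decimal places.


The absolute error loss is |theta_hat - theta|
= |0.84 - 0.71|
= 0.13

0.13


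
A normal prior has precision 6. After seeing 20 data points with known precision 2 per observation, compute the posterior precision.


In the conjugate normal model, precisions add:
tau_posterior = tau_prior + n * tau_data
= 6 + 20*2 = 46

46


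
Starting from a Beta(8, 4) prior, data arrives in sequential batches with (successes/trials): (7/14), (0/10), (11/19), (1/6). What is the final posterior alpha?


In sequential Bayesian updating, we sum all successes.
Total successes = 19
Final alpha = 8 + 19 = 27

27


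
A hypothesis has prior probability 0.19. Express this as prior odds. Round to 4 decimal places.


Odds = P(H) / P(not H) = 0.19 / 0.81
= 0.2346

0.2346


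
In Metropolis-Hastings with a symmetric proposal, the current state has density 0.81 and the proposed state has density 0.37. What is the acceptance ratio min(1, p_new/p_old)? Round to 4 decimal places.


Ratio = p_new / p_old = 0.37 / 0.81 = 0.4568
Acceptance = min(1, 0.4568) = 0.4568

0.4568


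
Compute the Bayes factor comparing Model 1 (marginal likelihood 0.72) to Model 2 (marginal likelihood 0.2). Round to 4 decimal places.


BF12 = marginal likelihood of M1 / marginal likelihood of M2
= 0.72/0.2
= 3.6

3.6


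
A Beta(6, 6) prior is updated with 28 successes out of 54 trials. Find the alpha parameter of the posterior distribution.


In the Beta-Binomial conjugate update:
alpha_post = alpha_prior + successes
= 6 + 28
= 34

34


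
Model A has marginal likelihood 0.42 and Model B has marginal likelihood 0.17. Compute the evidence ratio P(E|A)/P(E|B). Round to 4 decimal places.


Evidence ratio = P(E|A) / P(E|B)
= 0.42 / 0.17
= 2.4706

2.4706


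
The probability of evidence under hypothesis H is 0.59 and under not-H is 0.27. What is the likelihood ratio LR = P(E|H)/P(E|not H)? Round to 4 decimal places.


LR = 0.59 / 0.27
= 2.1852

2.1852


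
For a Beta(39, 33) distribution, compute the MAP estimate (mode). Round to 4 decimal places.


MAP = mode = (a-1)/(a+b-2)
= (39-1)/(39+33-2)
= 38/70 = 0.5429

0.5429


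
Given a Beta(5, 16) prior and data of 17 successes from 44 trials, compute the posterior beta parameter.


Number of failures = 44 - 17 = 27
Posterior beta = 16 + 27 = 43

43


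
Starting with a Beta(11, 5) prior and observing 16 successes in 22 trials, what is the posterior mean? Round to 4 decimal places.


Posterior parameters: alpha = 11 + 16 = 27
beta = 5 + 6 = 11
Posterior mean = alpha / (alpha + beta) = 27 / 38
= 0.7105

0.7105


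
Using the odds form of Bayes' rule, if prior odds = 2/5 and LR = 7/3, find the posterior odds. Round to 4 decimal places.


Bayes' rule in odds form: posterior odds = prior odds * LR
= (2 * 7) / (5 * 3)
= 14/15 = 0.9333

0.9333


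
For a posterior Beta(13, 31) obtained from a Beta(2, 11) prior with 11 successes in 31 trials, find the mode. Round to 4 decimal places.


Mode = (alpha - 1) / (alpha + beta - 2)
= 12 / 42
= 0.2857

0.2857


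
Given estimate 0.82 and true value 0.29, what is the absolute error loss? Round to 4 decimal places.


Absolute error = |estimate - true|
= |0.53| = 0.53

0.53


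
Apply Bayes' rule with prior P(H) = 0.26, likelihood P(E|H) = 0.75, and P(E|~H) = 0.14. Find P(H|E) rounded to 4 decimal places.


Step 1: Compute marginal P(E) = P(E|H)P(H) + P(E|~H)P(~H)
= 0.75*0.26 + 0.14*0.74 = 0.2986
Step 2: P(H|E) = P(E|H)P(H)/P(E) = 0.195/0.2986
= 0.653

0.653


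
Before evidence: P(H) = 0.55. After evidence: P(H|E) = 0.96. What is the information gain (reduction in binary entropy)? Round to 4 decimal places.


Prior entropy = 0.9928
Posterior entropy = 0.2423
Information gain = 0.9928 - 0.2423 = 0.7505

0.7505


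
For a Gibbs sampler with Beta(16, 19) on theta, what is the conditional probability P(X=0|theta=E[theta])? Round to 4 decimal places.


E[theta] = 16/(16+19) = 0.4571
P(X=0|theta) = 1 - theta = 0.5429

0.5429


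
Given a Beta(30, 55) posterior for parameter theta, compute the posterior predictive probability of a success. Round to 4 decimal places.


For a Beta-Bernoulli model, the predictive probability is the mean:
P(success) = 30/(30+55) = 30/85 = 0.3529

0.3529


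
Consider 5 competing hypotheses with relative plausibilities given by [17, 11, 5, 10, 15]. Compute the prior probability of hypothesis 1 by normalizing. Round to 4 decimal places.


Sum of weights = 17 + 11 + 5 + 10 + 15 = 58
Normalized prior for H1 = 17 / 58
= 0.2931

0.2931


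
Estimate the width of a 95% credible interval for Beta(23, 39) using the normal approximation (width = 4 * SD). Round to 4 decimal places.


For Beta(a,b): Var = ab/((a+b)^2(a+b+1))
Var = 0.0037, SD = 0.0609
Approximate 95% CI width = 4 * 0.0609 = 0.2434

0.2434


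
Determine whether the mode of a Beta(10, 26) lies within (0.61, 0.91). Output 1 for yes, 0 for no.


First find the mode: (a-1)/(a+b-2) = 0.2647
Is 0.2647 in (0.61, 0.91)? 0

0


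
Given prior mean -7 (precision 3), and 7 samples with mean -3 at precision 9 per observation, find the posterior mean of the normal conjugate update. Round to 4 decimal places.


The posterior mean is a precision-weighted average of prior and data.
Post. prec. = 3 + 63 = 66
Post. mean = (-21 + -189)/66 = -210/66 = -3.1818

-3.1818


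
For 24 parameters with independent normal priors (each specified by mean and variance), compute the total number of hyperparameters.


A normal prior has 2 hyperparameters per parameter.
Total = 24 * 2 = 48

48


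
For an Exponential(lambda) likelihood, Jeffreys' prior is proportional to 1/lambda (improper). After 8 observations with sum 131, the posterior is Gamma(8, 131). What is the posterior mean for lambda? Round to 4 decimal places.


Posterior = Gamma(n, sum_x) = Gamma(8, 131)
Posterior mean = shape/rate = 8/131
= 0.0611

0.0611


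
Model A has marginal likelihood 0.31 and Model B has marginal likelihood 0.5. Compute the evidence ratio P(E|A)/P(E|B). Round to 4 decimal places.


Evidence ratio = P(E|A) / P(E|B)
= 0.31 / 0.5
= 0.62

0.62


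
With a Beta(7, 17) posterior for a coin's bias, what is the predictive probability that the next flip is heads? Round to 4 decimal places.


The predictive probability equals the posterior mean.
P(next = heads) = alpha / (alpha + beta)
= 7 / 24 = 0.2917

0.2917


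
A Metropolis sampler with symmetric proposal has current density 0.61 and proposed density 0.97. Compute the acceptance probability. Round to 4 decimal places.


For symmetric proposals, acceptance = min(1, pi(x*)/pi(x))
= min(1, 0.97/0.61)
= min(1, 1.5902) = 1.0

1.0


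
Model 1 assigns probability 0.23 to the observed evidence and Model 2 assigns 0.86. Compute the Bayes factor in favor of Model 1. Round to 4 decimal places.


BF = P(data|M1) / P(data|M2)
= 0.23 / 0.86 = 0.2674

0.2674


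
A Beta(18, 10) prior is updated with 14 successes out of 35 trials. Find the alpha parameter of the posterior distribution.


In the Beta-Binomial conjugate update:
alpha_post = alpha_prior + successes
= 18 + 14
= 32

32


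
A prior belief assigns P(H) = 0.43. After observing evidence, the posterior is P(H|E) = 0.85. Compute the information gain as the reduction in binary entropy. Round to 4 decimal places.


H(prior) = -0.43*log2(0.43) - 0.57*log2(0.57)
= 0.9858
H(post) = -0.85*log2(0.85) - 0.15*log2(0.15)
= 0.6098
IG = 0.9858 - 0.6098 = 0.376

0.376


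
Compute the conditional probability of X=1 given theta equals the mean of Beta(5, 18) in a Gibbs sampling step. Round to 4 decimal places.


Mean of Beta(5, 18) = 0.2174
P(X=1 | theta=0.2174) = 0.2174

0.2174


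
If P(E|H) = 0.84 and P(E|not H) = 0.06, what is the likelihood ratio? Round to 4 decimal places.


Likelihood ratio = P(E|H) / P(E|not H)
= 0.84 / 0.06
= 14.0

14.0


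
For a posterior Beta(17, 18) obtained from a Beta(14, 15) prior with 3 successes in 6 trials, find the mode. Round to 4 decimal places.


Mode = (alpha - 1) / (alpha + beta - 2)
= 16 / 33
= 0.4848

0.4848


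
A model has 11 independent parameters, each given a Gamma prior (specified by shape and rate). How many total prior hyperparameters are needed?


Each Gamma prior needs 2 hyperparameters (shape and rate).
Total = 2 * 11 = 22

22


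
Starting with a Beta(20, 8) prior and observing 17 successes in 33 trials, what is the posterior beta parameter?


Posterior beta = prior beta + failures
Failures = 33 - 17 = 16
beta_post = 8 + 16 = 24

24


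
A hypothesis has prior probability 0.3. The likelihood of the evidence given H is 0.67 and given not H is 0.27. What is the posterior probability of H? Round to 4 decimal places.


Using Bayes' theorem:
P(E) = 0.3 * 0.67 + 0.7 * 0.27
P(E) = 0.39
P(H|E) = (0.3 * 0.67) / 0.39 = 0.5154

0.5154


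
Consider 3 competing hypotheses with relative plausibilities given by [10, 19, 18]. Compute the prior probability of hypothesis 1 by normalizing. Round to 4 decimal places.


Sum of weights = 10 + 19 + 18 = 47
Normalized prior for H1 = 10 / 47
= 0.2128

0.2128


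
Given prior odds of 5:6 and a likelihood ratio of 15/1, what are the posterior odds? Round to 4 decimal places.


Posterior odds = prior odds * LR
Prior odds = 5/6 = 0.8333
LR = 15/1 = 15.0
Posterior odds = 0.8333 * 15.0 = 12.5

12.5


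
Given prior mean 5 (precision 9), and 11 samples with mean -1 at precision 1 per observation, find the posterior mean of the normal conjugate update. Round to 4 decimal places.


The posterior mean is a precision-weighted average of prior and data.
Post. prec. = 9 + 11 = 20
Post. mean = (45 + -11)/20 = 34/20 = 1.7

1.7


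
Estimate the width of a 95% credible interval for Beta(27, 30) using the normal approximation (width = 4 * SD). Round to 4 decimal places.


For Beta(a,b): Var = ab/((a+b)^2(a+b+1))
Var = 0.0043, SD = 0.0656
Approximate 95% CI width = 4 * 0.0656 = 0.2622

0.2622


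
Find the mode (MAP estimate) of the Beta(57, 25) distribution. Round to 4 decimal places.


For Beta(a,b) with a,b > 1:
Mode = (a-1)/(a+b-2) = (57-1)/(82-2)
= 56/80 = 0.7

0.7


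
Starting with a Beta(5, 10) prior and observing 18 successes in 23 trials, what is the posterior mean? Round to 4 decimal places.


Posterior parameters: alpha = 5 + 18 = 23
beta = 10 + 5 = 15
Posterior mean = alpha / (alpha + beta) = 23 / 38
= 0.6053

0.6053


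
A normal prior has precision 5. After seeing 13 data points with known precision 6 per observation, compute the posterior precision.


In the conjugate normal model, precisions add:
tau_posterior = tau_prior + n * tau_data
= 5 + 13*6 = 83

83


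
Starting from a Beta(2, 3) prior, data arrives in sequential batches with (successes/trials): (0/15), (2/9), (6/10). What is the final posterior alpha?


In sequential Bayesian updating, we sum all successes.
Total successes = 8
Final alpha = 2 + 8 = 10

10


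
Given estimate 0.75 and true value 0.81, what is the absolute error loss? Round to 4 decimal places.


Absolute error = |estimate - true|
= |-0.06| = 0.06

0.06


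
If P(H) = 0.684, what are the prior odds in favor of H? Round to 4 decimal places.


Prior odds = P(H) / (1 - P(H))
= 0.684 / 0.316
= 2.1646

2.1646


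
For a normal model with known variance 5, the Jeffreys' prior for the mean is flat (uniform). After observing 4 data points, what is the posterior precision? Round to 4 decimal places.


Jeffreys' prior for normal mean (known variance) is flat.
Prior precision = 0.
Posterior precision = prior_prec + n/sigma^2 = 0 + 4/5
= 0.8

0.8


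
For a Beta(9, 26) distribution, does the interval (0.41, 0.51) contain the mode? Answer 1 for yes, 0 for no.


Mode of Beta(a,b) = (a-1)/(a+b-2)
= (9-1)/(9+26-2) = 0.2424
Check: 0.41 <= 0.2424 <= 0.51?
Result: 0

0


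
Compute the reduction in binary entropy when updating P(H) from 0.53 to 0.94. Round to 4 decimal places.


H_before = -p*log2(p) - (1-p)*log2(1-p) for p=0.53: 0.9974
H_after for p=0.94: 0.3274
Reduction = 0.9974 - 0.3274 = 0.67

0.67


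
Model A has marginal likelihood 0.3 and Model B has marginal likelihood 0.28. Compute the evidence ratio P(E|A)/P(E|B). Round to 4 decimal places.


Evidence ratio = P(E|A) / P(E|B)
= 0.3 / 0.28
= 1.0714

1.0714


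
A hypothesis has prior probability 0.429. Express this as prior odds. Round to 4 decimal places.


Odds = P(H) / P(not H) = 0.429 / 0.571
= 0.7513

0.7513


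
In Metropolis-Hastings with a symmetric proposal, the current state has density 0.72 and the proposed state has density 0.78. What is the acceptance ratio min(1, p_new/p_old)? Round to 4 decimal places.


Ratio = p_new / p_old = 0.78 / 0.72 = 1.0833
Acceptance = min(1, 1.0833) = 1.0

1.0


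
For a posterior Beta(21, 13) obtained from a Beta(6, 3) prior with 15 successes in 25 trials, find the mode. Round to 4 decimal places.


Mode = (alpha - 1) / (alpha + beta - 2)
= 20 / 32
= 0.625

0.625


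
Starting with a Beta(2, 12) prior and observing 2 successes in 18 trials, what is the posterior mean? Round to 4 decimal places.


Posterior parameters: alpha = 2 + 2 = 4
beta = 12 + 16 = 28
Posterior mean = alpha / (alpha + beta) = 4 / 32
= 0.125

0.125


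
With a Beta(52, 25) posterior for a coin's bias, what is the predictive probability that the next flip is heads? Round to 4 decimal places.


The predictive probability equals the posterior mean.
P(next = heads) = alpha / (alpha + beta)
= 52 / 77 = 0.6753

0.6753


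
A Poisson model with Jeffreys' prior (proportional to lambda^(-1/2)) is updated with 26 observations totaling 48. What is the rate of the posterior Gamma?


Posterior = Gamma(0.5 + S, n)
= Gamma(0.5 + 48, 26)
Posterior rate = 0 + n = 26

26.0


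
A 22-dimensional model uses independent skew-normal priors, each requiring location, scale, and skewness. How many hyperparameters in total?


Per parameter: 3 (location, scale, and skewness).
Total = 22 * 3 = 66

66


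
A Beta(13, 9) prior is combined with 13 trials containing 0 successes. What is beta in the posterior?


In conjugate updating:
beta_posterior = beta_prior + (n - k)
= 9 + (13 - 0)
= 9 + 13 = 22

22


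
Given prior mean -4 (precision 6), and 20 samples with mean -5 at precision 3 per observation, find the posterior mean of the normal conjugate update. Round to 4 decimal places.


The posterior mean is a precision-weighted average of prior and data.
Post. prec. = 6 + 60 = 66
Post. mean = (-24 + -300)/66 = -324/66 = -4.9091

-4.9091


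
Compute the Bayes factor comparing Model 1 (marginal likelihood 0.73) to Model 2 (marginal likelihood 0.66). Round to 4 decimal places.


BF12 = marginal likelihood of M1 / marginal likelihood of M2
= 0.73/0.66
= 1.1061

1.1061


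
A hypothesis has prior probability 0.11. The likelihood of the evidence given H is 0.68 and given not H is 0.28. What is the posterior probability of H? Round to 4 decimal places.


Using Bayes' theorem:
P(E) = 0.11 * 0.68 + 0.89 * 0.28
P(E) = 0.324
P(H|E) = (0.11 * 0.68) / 0.324 = 0.2309

0.2309


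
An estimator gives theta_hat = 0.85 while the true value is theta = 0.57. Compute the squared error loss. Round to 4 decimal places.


The squared error loss is (theta_hat - theta)^2
= (0.85 - 0.57)^2
= (0.28)^2 = 0.0784

0.0784


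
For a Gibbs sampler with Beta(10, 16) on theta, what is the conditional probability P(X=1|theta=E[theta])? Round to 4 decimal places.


E[theta] = 10/(10+16) = 0.3846
P(X=1|theta) = theta = 0.3846

0.3846


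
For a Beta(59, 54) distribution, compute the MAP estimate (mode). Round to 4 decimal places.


MAP = mode = (a-1)/(a+b-2)
= (59-1)/(59+54-2)
= 58/111 = 0.5225

0.5225


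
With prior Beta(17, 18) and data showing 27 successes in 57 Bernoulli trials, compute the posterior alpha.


Conjugate update: alpha_posterior = alpha_prior + k
= 17 + 27 = 44

44


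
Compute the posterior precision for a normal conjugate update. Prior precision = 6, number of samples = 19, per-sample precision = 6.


tau_post = tau_0 + n * tau
= 6 + 19 * 6 = 120

120


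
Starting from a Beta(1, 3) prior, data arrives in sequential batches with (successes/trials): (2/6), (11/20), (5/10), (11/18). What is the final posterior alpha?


In sequential Bayesian updating, we sum all successes.
Total successes = 29
Final alpha = 1 + 29 = 30

30


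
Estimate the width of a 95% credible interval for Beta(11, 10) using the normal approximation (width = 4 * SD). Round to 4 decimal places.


For Beta(a,b): Var = ab/((a+b)^2(a+b+1))
Var = 0.0113, SD = 0.1065
Approximate 95% CI width = 4 * 0.1065 = 0.4259

0.4259


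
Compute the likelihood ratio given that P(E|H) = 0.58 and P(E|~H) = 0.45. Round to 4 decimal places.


LR = P(E|H) / P(E|~H)
= 0.58 / 0.45 = 1.2889

1.2889


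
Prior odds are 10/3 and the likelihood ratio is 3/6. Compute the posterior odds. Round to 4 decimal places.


Posterior odds = prior odds * likelihood ratio
= (10/3) * (3/6)
= 30 / 18
= 1.6667

1.6667


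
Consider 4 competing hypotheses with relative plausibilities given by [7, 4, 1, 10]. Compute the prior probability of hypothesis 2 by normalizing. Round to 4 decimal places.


Sum of weights = 7 + 4 + 1 + 10 = 22
Normalized prior for H2 = 4 / 22
= 0.1818

0.1818


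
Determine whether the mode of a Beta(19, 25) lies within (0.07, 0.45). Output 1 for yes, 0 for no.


First find the mode: (a-1)/(a+b-2) = 0.4286
Is 0.4286 in (0.07, 0.45)? 1

1


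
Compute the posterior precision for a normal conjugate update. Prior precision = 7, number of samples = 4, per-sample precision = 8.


tau_post = tau_0 + n * tau
= 7 + 4 * 8 = 39

39


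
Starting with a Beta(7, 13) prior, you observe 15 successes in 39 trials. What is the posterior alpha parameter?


For a Beta-Binomial conjugate model:
Posterior alpha = prior alpha + number of successes
= 7 + 15 = 22

22


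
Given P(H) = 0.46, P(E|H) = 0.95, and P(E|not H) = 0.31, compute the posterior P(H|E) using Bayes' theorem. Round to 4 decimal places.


By Bayes' theorem: P(H|E) = P(E|H)*P(H) / P(E)
P(E) = P(E|H)*P(H) + P(E|not H)*P(not H)
P(E) = 0.95*0.46 + 0.31*0.54 = 0.6044
P(H|E) = 0.95*0.46 / 0.6044 = 0.723

0.723


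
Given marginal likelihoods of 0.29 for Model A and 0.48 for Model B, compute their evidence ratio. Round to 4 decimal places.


Ratio = ML(A) / ML(B) = 0.29/0.48
= 0.6042

0.6042


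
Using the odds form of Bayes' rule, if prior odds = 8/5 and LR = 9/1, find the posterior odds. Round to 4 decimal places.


Bayes' rule in odds form: posterior odds = prior odds * LR
= (8 * 9) / (5 * 1)
= 72/5 = 14.4

14.4


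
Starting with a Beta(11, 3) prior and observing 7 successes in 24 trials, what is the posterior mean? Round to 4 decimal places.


Posterior parameters: alpha = 11 + 7 = 18
beta = 3 + 17 = 20
Posterior mean = alpha / (alpha + beta) = 18 / 38
= 0.4737

0.4737


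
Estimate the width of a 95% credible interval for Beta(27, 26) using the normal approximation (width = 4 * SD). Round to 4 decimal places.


For Beta(a,b): Var = ab/((a+b)^2(a+b+1))
Var = 0.0046, SD = 0.068
Approximate 95% CI width = 4 * 0.068 = 0.2721

0.2721


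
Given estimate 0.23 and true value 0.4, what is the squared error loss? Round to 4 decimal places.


Squared error = (estimate - true)^2
Difference = -0.17
Loss = -0.17^2 = 0.0289

0.0289


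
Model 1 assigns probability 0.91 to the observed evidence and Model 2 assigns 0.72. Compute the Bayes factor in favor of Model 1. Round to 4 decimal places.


BF = P(data|M1) / P(data|M2)
= 0.91 / 0.72 = 1.2639

1.2639


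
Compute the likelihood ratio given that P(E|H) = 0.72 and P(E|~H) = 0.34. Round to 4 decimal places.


LR = P(E|H) / P(E|~H)
= 0.72 / 0.34 = 2.1176

2.1176


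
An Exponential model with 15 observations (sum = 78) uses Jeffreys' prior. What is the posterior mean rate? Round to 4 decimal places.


Posterior Gamma(15, 78)
E[lambda] = 15/78 = 0.1923

0.1923


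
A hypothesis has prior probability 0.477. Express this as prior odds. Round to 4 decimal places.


Odds = P(H) / P(not H) = 0.477 / 0.523
= 0.912

0.912


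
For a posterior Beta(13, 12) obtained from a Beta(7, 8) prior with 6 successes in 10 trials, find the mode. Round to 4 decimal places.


Mode = (alpha - 1) / (alpha + beta - 2)
= 12 / 23
= 0.5217

0.5217


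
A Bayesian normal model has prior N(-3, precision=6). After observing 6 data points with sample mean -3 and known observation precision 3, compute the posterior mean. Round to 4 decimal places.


Posterior mean = (prior_precision * prior_mean + n * data_precision * data_mean) / (prior_precision + n * data_precision)
Numerator = 6*-3 + 6*3*-3 = -72
Denominator = 6 + 6*3 = 24
Posterior mean = -3.0

-3.0


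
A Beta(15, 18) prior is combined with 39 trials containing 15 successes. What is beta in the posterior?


In conjugate updating:
beta_posterior = beta_prior + (n - k)
= 18 + (39 - 15)
= 18 + 24 = 42

42


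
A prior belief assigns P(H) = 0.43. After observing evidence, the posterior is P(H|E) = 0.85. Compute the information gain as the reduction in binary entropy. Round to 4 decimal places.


H(prior) = -0.43*log2(0.43) - 0.57*log2(0.57)
= 0.9858
H(post) = -0.85*log2(0.85) - 0.15*log2(0.15)
= 0.6098
IG = 0.9858 - 0.6098 = 0.376

0.376


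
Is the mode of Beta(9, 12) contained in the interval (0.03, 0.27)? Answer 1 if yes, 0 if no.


Mode = (a-1)/(a+b-2) = 8/19 = 0.4211
Interval: (0.03, 0.27)
Contains mode? 0

0


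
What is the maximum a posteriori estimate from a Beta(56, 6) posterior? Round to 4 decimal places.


The MAP estimate equals the mode of the distribution.
Mode of Beta(a,b) = (a-1)/(a+b-2)
= 55/60
= 0.9167

0.9167


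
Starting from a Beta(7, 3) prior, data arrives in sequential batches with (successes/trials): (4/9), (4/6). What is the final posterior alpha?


In sequential Bayesian updating, we sum all successes.
Total successes = 8
Final alpha = 7 + 8 = 15

15


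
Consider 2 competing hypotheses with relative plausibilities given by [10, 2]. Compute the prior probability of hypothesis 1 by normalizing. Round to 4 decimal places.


Sum of weights = 10 + 2 = 12
Normalized prior for H1 = 10 / 12
= 0.8333

0.8333


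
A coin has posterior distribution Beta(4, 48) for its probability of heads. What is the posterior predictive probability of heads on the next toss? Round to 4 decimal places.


Posterior predictive = E[theta] = alpha/(alpha+beta)
= 4/52
= 0.0769

0.0769


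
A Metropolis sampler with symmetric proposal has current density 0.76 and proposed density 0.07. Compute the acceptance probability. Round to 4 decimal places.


For symmetric proposals, acceptance = min(1, pi(x*)/pi(x))
= min(1, 0.07/0.76)
= min(1, 0.0921) = 0.0921

0.0921


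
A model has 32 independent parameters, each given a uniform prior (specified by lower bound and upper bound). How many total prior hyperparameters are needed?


Each uniform prior needs 2 hyperparameters (lower bound and upper bound).
Total = 2 * 32 = 64

64


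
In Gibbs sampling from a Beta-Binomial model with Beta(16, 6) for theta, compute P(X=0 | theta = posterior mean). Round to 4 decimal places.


Posterior mean = alpha/(alpha+beta) = 16/22 = 0.7273
P(X=0|theta=mean) = 1 - theta = 0.2727

0.2727


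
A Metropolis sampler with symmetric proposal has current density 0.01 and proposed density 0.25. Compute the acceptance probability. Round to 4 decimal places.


For symmetric proposals, acceptance = min(1, pi(x*)/pi(x))
= min(1, 0.25/0.01)
= min(1, 25.0) = 1.0

1.0


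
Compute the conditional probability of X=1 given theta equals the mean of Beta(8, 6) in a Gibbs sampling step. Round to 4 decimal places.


Mean of Beta(8, 6) = 0.5714
P(X=1 | theta=0.5714) = 0.5714

0.5714


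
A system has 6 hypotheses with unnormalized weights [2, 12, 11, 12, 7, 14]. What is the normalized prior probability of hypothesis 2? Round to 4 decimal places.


The normalized prior is the weight divided by the total.
Total weight = 58
P(H2) = 12 / 58 = 0.2069

0.2069


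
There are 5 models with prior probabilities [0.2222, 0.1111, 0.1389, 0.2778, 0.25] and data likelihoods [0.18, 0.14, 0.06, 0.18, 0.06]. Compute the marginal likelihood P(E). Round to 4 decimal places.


P(E) = sum over models of P(M_i) * P(E|M_i)
= 0.2222*0.18 + 0.1111*0.14 + 0.1389*0.06 + 0.2778*0.18 + 0.25*0.06
= 0.1289

0.1289


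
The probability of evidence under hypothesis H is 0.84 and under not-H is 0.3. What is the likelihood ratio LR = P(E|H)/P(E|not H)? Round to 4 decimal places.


LR = 0.84 / 0.3
= 2.8

2.8


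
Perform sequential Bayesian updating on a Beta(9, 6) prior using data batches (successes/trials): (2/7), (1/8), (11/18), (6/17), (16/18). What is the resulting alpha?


Accumulate successes: 36
Posterior alpha = prior alpha + sum of successes
= 9 + 36 = 45

45


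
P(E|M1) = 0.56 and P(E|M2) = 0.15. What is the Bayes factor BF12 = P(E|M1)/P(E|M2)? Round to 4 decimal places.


Bayes factor BF12 = P(E|M1) / P(E|M2)
= 0.56 / 0.15
= 3.7333

3.7333


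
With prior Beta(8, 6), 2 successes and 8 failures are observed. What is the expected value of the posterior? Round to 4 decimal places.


Posterior = Beta(10, 14)
E[theta] = alpha/(alpha+beta)
= 10/24 = 0.4167

0.4167


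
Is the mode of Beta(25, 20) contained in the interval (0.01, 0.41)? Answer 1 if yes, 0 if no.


Mode = (a-1)/(a+b-2) = 24/43 = 0.5581
Interval: (0.01, 0.41)
Contains mode? 0

0


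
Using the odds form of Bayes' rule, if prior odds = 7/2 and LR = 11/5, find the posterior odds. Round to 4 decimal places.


Bayes' rule in odds form: posterior odds = prior odds * LR
= (7 * 11) / (2 * 5)
= 77/10 = 7.7

7.7


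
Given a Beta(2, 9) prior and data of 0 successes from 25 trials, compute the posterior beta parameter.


Number of failures = 25 - 0 = 25
Posterior beta = 9 + 25 = 34

34


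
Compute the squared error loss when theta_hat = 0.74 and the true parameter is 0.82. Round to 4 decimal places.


L = (theta_hat - theta_true)^2
= (0.74 - 0.82)^2
= -0.08^2 = 0.0064

0.0064


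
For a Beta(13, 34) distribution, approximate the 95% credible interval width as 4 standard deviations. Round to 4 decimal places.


Variance of Beta(a,b) = ab / ((a+b)^2 * (a+b+1))
= 13*34 / ((47)^2 * 48)
= 0.0042
SD = sqrt(0.0042) = 0.0646
Width = 4 * SD = 0.2583

0.2583


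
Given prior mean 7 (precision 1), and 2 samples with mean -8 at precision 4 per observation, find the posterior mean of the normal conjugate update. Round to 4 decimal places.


The posterior mean is a precision-weighted average of prior and data.
Post. prec. = 1 + 8 = 9
Post. mean = (7 + -64)/9 = -57/9 = -6.3333

-6.3333


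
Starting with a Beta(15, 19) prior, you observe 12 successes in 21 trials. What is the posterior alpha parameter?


For a Beta-Binomial conjugate model:
Posterior alpha = prior alpha + number of successes
= 15 + 12 = 27

27


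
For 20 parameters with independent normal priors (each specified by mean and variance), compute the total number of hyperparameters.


A normal prior has 2 hyperparameters per parameter.
Total = 20 * 2 = 40

40


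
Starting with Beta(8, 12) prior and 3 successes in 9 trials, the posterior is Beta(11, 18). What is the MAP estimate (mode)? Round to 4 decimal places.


The mode of Beta(a, b) when a > 1 and b > 1 is (a-1)/(a+b-2)
= (11 - 1) / (11 + 18 - 2)
= 10 / 27
= 0.3704

0.3704


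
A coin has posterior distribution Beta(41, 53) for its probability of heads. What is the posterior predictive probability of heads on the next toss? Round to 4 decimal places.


Posterior predictive = E[theta] = alpha/(alpha+beta)
= 41/94
= 0.4362

0.4362


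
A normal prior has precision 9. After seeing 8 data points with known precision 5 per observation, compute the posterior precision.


In the conjugate normal model, precisions add:
tau_posterior = tau_prior + n * tau_data
= 9 + 8*5 = 49

49


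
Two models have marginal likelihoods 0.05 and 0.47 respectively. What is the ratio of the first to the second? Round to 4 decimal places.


Evidence ratio = 0.05 / 0.47
= 0.1064

0.1064


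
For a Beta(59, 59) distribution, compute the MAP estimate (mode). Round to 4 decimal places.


MAP = mode = (a-1)/(a+b-2)
= (59-1)/(59+59-2)
= 58/116 = 0.5

0.5


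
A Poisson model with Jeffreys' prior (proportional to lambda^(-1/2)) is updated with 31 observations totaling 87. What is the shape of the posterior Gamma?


Posterior = Gamma(0.5 + S, n)
= Gamma(0.5 + 87, 31)
Posterior shape = 0.5 + S = 0.5 + 87 = 87.5

87.5


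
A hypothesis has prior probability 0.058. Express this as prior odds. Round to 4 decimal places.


Odds = P(H) / P(not H) = 0.058 / 0.942
= 0.0616

0.0616


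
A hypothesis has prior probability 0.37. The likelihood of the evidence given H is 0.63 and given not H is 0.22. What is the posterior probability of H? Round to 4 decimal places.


Using Bayes' theorem:
P(E) = 0.37 * 0.63 + 0.63 * 0.22
P(E) = 0.3717
P(H|E) = (0.37 * 0.63) / 0.3717 = 0.6271

0.6271


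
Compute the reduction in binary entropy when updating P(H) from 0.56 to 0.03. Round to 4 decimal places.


H_before = -p*log2(p) - (1-p)*log2(1-p) for p=0.56: 0.9896
H_after for p=0.03: 0.1944
Reduction = 0.9896 - 0.1944 = 0.7952

0.7952


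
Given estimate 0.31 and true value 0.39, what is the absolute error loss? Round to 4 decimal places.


Absolute error = |estimate - true|
= |-0.08| = 0.08

0.08


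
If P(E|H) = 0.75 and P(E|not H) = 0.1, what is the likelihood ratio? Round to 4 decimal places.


Likelihood ratio = P(E|H) / P(E|not H)
= 0.75 / 0.1
= 7.5

7.5


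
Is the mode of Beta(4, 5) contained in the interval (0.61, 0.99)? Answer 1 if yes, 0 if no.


Mode = (a-1)/(a+b-2) = 3/7 = 0.4286
Interval: (0.61, 0.99)
Contains mode? 0

0


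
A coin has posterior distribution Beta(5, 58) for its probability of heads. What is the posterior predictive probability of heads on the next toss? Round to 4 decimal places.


Posterior predictive = E[theta] = alpha/(alpha+beta)
= 5/63
= 0.0794

0.0794


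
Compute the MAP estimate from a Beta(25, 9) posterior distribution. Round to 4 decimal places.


MAP = mode of Beta distribution
= (alpha - 1)/(alpha + beta - 2)
= (25-1)/(25+9-2)
= 24/32 = 0.75

0.75


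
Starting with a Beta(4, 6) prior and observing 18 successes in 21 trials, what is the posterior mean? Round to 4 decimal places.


Posterior parameters: alpha = 4 + 18 = 22
beta = 6 + 3 = 9
Posterior mean = alpha / (alpha + beta) = 22 / 31
= 0.7097

0.7097


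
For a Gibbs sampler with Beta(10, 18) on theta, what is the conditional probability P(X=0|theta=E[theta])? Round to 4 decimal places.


E[theta] = 10/(10+18) = 0.3571
P(X=0|theta) = 1 - theta = 0.6429

0.6429


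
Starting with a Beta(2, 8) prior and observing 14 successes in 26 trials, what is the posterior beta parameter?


Posterior beta = prior beta + failures
Failures = 26 - 14 = 12
beta_post = 8 + 12 = 20

20


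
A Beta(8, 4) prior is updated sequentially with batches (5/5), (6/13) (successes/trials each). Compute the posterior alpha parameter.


Sequential conjugate updating is equivalent to a single batch update.
Total successes across all batches = 11
alpha_posterior = alpha_prior + total_successes = 8 + 11
= 19

19


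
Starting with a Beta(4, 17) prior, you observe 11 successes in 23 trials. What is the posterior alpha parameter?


For a Beta-Binomial conjugate model:
Posterior alpha = prior alpha + number of successes
= 4 + 11 = 15

15


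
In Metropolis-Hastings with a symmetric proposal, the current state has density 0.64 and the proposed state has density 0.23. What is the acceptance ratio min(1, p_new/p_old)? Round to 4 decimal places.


Ratio = p_new / p_old = 0.23 / 0.64 = 0.3594
Acceptance = min(1, 0.3594) = 0.3594

0.3594


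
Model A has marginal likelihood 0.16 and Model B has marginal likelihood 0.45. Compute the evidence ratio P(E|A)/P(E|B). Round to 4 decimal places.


Evidence ratio = P(E|A) / P(E|B)
= 0.16 / 0.45
= 0.3556

0.3556


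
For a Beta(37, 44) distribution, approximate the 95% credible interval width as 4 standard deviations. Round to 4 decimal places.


Variance of Beta(a,b) = ab / ((a+b)^2 * (a+b+1))
= 37*44 / ((81)^2 * 82)
= 0.003
SD = sqrt(0.003) = 0.055
Width = 4 * SD = 0.22

0.22


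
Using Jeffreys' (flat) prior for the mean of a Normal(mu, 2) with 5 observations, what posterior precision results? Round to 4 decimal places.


Flat prior means prior precision is 0.
Posterior precision = n / sigma^2 = 5/2 = 2.5

2.5


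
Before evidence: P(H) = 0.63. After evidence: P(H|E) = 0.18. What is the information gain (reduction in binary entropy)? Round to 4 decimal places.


Prior entropy = 0.9507
Posterior entropy = 0.6801
Information gain = 0.9507 - 0.6801 = 0.2706

0.2706


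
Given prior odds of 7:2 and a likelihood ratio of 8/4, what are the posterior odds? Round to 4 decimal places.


Posterior odds = prior odds * LR
Prior odds = 7/2 = 3.5
LR = 8/4 = 2.0
Posterior odds = 3.5 * 2.0 = 7.0

7.0


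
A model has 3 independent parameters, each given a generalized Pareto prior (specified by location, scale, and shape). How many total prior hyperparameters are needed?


Each generalized Pareto prior needs 3 hyperparameters (location, scale, and shape).
Total = 3 * 3 = 9

9


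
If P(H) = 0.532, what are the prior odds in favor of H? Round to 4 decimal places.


Prior odds = P(H) / (1 - P(H))
= 0.532 / 0.468
= 1.1368

1.1368


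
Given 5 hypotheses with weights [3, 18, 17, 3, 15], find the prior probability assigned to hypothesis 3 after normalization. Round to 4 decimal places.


To normalize, divide each weight by the sum of all weights.
Sum = 56
Prior(H3) = 17/56 = 0.3036

0.3036


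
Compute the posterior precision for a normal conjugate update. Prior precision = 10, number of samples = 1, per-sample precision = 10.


tau_post = tau_0 + n * tau
= 10 + 1 * 10 = 20

20


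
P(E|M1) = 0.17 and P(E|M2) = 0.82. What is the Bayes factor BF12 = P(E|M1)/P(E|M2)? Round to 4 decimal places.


Bayes factor BF12 = P(E|M1) / P(E|M2)
= 0.17 / 0.82
= 0.2073

0.2073


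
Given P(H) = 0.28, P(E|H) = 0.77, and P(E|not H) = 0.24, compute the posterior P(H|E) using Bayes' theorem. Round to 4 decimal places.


By Bayes' theorem: P(H|E) = P(E|H)*P(H) / P(E)
P(E) = P(E|H)*P(H) + P(E|not H)*P(not H)
P(E) = 0.77*0.28 + 0.24*0.72 = 0.3884
P(H|E) = 0.77*0.28 / 0.3884 = 0.5551

0.5551


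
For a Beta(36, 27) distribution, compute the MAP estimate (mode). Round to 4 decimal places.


MAP = mode = (a-1)/(a+b-2)
= (36-1)/(36+27-2)
= 35/61 = 0.5738

0.5738


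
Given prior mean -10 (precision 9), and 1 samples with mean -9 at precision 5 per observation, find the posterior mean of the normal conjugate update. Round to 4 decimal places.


The posterior mean is a precision-weighted average of prior and data.
Post. prec. = 9 + 5 = 14
Post. mean = (-90 + -45)/14 = -135/14 = -9.6429

-9.6429


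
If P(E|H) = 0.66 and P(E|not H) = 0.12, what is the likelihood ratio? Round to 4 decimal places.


Likelihood ratio = P(E|H) / P(E|not H)
= 0.66 / 0.12
= 5.5

5.5


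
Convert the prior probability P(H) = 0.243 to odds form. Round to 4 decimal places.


P(not H) = 1 - 0.243 = 0.757
Odds = 0.243 / 0.757 = 0.321

0.321


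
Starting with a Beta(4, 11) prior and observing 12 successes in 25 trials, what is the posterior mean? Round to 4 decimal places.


Posterior parameters: alpha = 4 + 12 = 16
beta = 11 + 13 = 24
Posterior mean = alpha / (alpha + beta) = 16 / 40
= 0.4

0.4


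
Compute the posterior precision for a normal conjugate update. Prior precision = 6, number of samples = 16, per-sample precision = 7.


tau_post = tau_0 + n * tau
= 6 + 16 * 7 = 118

118


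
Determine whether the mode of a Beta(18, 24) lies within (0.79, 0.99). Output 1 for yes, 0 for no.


First find the mode: (a-1)/(a+b-2) = 0.425
Is 0.425 in (0.79, 0.99)? 0

0


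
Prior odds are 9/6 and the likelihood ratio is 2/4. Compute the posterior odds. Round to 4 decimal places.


Posterior odds = prior odds * likelihood ratio
= (9/6) * (2/4)
= 18 / 24
= 0.75

0.75


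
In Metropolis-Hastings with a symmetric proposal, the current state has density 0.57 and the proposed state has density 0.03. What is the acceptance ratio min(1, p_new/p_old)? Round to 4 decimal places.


Ratio = p_new / p_old = 0.03 / 0.57 = 0.0526
Acceptance = min(1, 0.0526) = 0.0526

0.0526


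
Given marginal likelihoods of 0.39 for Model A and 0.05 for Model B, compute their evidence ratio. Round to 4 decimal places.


Ratio = ML(A) / ML(B) = 0.39/0.05
= 7.8

7.8


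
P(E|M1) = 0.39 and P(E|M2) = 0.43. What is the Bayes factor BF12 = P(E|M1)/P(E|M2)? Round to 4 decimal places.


Bayes factor BF12 = P(E|M1) / P(E|M2)
= 0.39 / 0.43
= 0.907

0.907


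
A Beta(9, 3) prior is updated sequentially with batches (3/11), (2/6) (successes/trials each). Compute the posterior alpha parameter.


Sequential conjugate updating is equivalent to a single batch update.
Total successes across all batches = 5
alpha_posterior = alpha_prior + total_successes = 9 + 5
= 14

14


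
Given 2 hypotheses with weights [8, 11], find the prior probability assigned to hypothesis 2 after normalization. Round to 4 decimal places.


To normalize, divide each weight by the sum of all weights.
Sum = 19
Prior(H2) = 11/19 = 0.5789

0.5789


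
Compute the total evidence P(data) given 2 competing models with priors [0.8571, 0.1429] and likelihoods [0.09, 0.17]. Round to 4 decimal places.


Marginal likelihood = sum P(model_i) * P(data|model_i)
Model 1: 0.8571 * 0.09 = 0.0771
Model 2: 0.1429 * 0.17 = 0.0243
Total = 0.1014

0.1014
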